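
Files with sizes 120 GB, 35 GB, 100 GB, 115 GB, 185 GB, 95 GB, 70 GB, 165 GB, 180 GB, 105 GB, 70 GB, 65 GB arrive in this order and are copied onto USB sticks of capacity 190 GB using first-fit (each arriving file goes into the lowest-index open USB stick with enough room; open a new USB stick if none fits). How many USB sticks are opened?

8

  120 → USB stick 1 (new)  [load 120/190]
  35 → USB stick 1  [load 155/190]
  100 → USB stick 2 (new)  [load 100/190]
  115 → USB stick 3 (new)  [load 115/190]
  185 → USB stick 4 (new)  [load 185/190]
  95 → USB stick 5 (new)  [load 95/190]
  70 → USB stick 2  [load 170/190]
  165 → USB stick 6 (new)  [load 165/190]
  180 → USB stick 7 (new)  [load 180/190]
  105 → USB stick 8 (new)  [load 105/190]
  70 → USB stick 3  [load 185/190]
  65 → USB stick 5  [load 160/190]
8 USB sticks opened.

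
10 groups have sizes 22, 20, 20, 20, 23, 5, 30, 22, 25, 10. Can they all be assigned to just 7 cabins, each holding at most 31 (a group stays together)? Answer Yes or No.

Total = 197; ⌈197/31⌉ = 7.
8 groups each exceed half the capacity and cannot share a cabin, forcing at least 8 cabins.
At least 8 cabins are required, but only 7 are allowed.

No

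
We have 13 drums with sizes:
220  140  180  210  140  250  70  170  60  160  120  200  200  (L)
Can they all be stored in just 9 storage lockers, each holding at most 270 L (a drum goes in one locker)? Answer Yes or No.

Total = 2120 L; ⌈2120/270⌉ = 8.
10 drums each exceed half the capacity and cannot share a locker, forcing at least 10 storage lockers.
At least 10 storage lockers are required, but only 9 are allowed.

No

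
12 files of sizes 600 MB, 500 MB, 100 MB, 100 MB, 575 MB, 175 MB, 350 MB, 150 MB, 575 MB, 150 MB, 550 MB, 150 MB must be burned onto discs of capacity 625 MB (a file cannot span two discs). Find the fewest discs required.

7

Total = 600 + 575 + 575 + 550 + 500 + 350 + 175 + 150 + 150 + 150 + 100 + 100 = 3975 MB.
Lower bound: ⌈3975/625⌉ = 7 discs.
A packing using 7 discs:
  disc 1: 600 = 600
  disc 2: 575 = 575
  disc 3: 575 = 575
  disc 4: 550 = 550
  disc 5: 500 + 100 = 600
  disc 6: 350 + 175 + 100 = 625
  disc 7: 150 + 150 + 150 = 450
This matches the lower bound, so 7 is optimal.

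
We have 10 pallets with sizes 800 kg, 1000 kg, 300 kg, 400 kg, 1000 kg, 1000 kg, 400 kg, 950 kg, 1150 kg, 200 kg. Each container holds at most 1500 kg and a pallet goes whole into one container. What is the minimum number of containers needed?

6

Total = 1150 + 1000 + 1000 + 1000 + 950 + 800 + 400 + 400 + 300 + 200 = 7200 kg.
Lower bound: ⌈7200/1500⌉ = 5 containers.
Also, 6 pallets each exceed 750 kg, and no two of those can share a container, so at least 6 containers are needed.
A packing using 6 containers:
  container 1: 1150 + 300 = 1450
  container 2: 1000 + 400 = 1400
  container 3: 1000 + 400 = 1400
  container 4: 1000 + 200 = 1200
  container 5: 950 = 950
  container 6: 800 = 800
This matches the lower bound, so 6 is optimal.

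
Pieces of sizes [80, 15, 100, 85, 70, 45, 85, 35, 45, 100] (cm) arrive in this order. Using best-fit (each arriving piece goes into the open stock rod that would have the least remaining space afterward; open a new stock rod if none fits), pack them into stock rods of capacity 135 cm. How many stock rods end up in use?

  80 → stock rod 1 (new)  [load 80/135]
  15 → stock rod 1  [load 95/135]
  100 → stock rod 2 (new)  [load 100/135]
  85 → stock rod 3 (new)  [load 85/135]
  70 → stock rod 4 (new)  [load 70/135]
  45 → stock rod 3  [load 130/135]
  85 → stock rod 5 (new)  [load 85/135]
  35 → stock rod 2  [load 135/135]
  45 → stock rod 5  [load 130/135]
  100 → stock rod 6 (new)  [load 100/135]
6 stock rods opened.

6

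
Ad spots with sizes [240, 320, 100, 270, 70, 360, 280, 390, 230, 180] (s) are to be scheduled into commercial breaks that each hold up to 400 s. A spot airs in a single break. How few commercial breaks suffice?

8

Total = 390 + 360 + 320 + 280 + 270 + 240 + 230 + 180 + 100 + 70 = 2440 s.
Lower bound: ⌈2440/400⌉ = 7 commercial breaks.
A packing using 8 commercial breaks:
  break 1: 390 = 390
  break 2: 360 = 360
  break 3: 320 + 70 = 390
  break 4: 280 + 100 = 380
  break 5: 270 = 270
  break 6: 240 = 240
  break 7: 230 = 230
  break 8: 180 = 180
No arrangement into 7 commercial breaks stays within capacity, so 8 is optimal.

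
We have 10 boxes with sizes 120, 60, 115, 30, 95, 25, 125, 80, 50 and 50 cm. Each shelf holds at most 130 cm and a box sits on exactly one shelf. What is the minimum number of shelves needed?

Total = 125 + 120 + 115 + 95 + 80 + 60 + 50 + 50 + 30 + 25 = 750 cm.
Lower bound: ⌈750/130⌉ = 6 shelves.
A packing using 7 shelves:
  shelf 1: 125 = 125
  shelf 2: 120 = 120
  shelf 3: 115 = 115
  shelf 4: 95 + 30 = 125
  shelf 5: 80 + 50 = 130
  shelf 6: 60 + 50 = 110
  shelf 7: 25 = 25
No arrangement into 6 shelves stays within capacity, so 7 is optimal.

7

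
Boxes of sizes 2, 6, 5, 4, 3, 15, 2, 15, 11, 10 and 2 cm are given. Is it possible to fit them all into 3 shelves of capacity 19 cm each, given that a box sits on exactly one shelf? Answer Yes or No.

Total = 75 cm; ⌈75/19⌉ = 4.
At least 4 shelves are required, but only 3 are allowed.

No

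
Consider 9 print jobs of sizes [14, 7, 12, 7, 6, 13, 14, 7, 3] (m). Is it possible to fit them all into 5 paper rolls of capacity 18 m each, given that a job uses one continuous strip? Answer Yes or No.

No

Total = 83 m; ⌈83/18⌉ = 5.
The bound of 5 does not rule out 5, but exhaustive search shows no assignment into 5 paper rolls of capacity 18 m exists — the minimum is 6.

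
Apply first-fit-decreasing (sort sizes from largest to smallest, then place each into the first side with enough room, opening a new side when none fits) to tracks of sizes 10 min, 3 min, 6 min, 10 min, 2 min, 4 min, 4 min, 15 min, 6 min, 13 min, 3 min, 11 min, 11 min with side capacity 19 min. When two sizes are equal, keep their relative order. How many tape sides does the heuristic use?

Sorted descending: 15, 13, 11, 11, 10, 10, 6, 6, 4, 4, 3, 3, 2.
  15 → side 1 (new)  [load 15/19]
  13 → side 2 (new)  [load 13/19]
  11 → side 3 (new)  [load 11/19]
  11 → side 4 (new)  [load 11/19]
  10 → side 5 (new)  [load 10/19]
  10 → side 6 (new)  [load 10/19]
  6 → side 2  [load 19/19]
  6 → side 3  [load 17/19]
  4 → side 1  [load 19/19]
  4 → side 4  [load 15/19]
  3 → side 4  [load 18/19]
  3 → side 5  [load 13/19]
  2 → side 3  [load 19/19]
6 tape sides opened.

6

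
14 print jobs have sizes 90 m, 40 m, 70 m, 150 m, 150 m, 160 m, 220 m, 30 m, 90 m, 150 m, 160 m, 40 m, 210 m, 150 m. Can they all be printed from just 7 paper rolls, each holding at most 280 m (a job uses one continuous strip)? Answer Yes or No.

No

Total = 1710 m; ⌈1710/280⌉ = 7.
8 print jobs each exceed half the capacity and cannot share a roll, forcing at least 8 paper rolls.
At least 8 paper rolls are required, but only 7 are allowed.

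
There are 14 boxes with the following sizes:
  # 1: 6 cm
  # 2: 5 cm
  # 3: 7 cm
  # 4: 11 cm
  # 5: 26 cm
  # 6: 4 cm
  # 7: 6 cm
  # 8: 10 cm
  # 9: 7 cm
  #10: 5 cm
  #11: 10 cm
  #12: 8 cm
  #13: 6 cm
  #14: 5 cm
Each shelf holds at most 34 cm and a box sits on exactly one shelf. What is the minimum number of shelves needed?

4

Total = 26 + 11 + 10 + 10 + 8 + 7 + 7 + 6 + 6 + 6 + 5 + 5 + 5 + 4 = 116 cm.
Lower bound: ⌈116/34⌉ = 4 shelves.
A packing using 4 shelves:
  shelf 1: 26 + 8 = 34
  shelf 2: 11 + 10 + 10 = 31
  shelf 3: 7 + 7 + 6 + 6 + 6 = 32
  shelf 4: 5 + 5 + 5 + 4 = 19
This matches the lower bound, so 4 is optimal.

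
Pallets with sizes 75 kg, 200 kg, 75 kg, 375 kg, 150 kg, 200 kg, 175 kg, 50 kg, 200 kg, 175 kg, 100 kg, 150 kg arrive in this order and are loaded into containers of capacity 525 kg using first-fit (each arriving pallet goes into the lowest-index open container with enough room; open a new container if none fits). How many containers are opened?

  75 → container 1 (new)  [load 75/525]
  200 → container 1  [load 275/525]
  75 → container 1  [load 350/525]
  375 → container 2 (new)  [load 375/525]
  150 → container 1  [load 500/525]
  200 → container 3 (new)  [load 200/525]
  175 → container 3  [load 375/525]
  50 → container 2  [load 425/525]
  200 → container 4 (new)  [load 200/525]
  175 → container 4  [load 375/525]
  100 → container 2  [load 525/525]
  150 → container 3  [load 525/525]
4 containers opened.

4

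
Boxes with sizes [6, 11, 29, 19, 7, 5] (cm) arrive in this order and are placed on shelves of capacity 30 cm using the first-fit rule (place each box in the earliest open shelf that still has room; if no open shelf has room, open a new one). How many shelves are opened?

  6 → shelf 1 (new)  [load 6/30]
  11 → shelf 1  [load 17/30]
  29 → shelf 2 (new)  [load 29/30]
  19 → shelf 3 (new)  [load 19/30]
  7 → shelf 1  [load 24/30]
  5 → shelf 1  [load 29/30]
3 shelves opened.

3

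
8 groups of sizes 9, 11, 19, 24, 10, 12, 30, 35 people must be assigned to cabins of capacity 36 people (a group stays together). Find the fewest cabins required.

Total = 35 + 30 + 24 + 19 + 12 + 11 + 10 + 9 = 150 people.
Lower bound: ⌈150/36⌉ = 5 cabins.
A packing using 5 cabins:
  cabin 1: 35 = 35
  cabin 2: 30 = 30
  cabin 3: 24 + 12 = 36
  cabin 4: 19 + 11 = 30
  cabin 5: 10 + 9 = 19
This matches the lower bound, so 5 is optimal.

5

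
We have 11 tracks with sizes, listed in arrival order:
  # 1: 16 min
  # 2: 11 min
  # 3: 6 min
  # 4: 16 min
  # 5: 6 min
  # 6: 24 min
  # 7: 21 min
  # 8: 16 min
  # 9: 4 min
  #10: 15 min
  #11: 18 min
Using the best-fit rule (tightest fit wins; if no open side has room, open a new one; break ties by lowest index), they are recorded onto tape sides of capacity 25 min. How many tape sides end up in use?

  16 → side 1 (new)  [load 16/25]
  11 → side 2 (new)  [load 11/25]
  6 → side 1  [load 22/25]
  16 → side 3 (new)  [load 16/25]
  6 → side 3  [load 22/25]
  24 → side 4 (new)  [load 24/25]
  21 → side 5 (new)  [load 21/25]
  16 → side 6 (new)  [load 16/25]
  4 → side 5  [load 25/25]
  15 → side 7 (new)  [load 15/25]
  18 → side 8 (new)  [load 18/25]
8 tape sides opened.

8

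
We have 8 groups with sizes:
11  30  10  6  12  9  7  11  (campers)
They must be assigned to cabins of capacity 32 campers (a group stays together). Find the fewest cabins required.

4

Total = 30 + 12 + 11 + 11 + 10 + 9 + 7 + 6 = 96 campers.
Lower bound: ⌈96/32⌉ = 3 cabins.
A packing using 4 cabins:
  cabin 1: 30 = 30
  cabin 2: 12 + 11 + 9 = 32
  cabin 3: 11 + 10 + 7 = 28
  cabin 4: 6 = 6
No arrangement into 3 cabins stays within capacity, so 4 is optimal.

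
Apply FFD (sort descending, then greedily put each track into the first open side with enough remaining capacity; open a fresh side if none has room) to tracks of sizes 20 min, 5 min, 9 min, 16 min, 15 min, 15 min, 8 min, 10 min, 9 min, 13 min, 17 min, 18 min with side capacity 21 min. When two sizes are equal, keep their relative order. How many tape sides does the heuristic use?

9

Sorted descending: 20, 18, 17, 16, 15, 15, 13, 10, 9, 9, 8, 5.
  20 → side 1 (new)  [load 20/21]
  18 → side 2 (new)  [load 18/21]
  17 → side 3 (new)  [load 17/21]
  16 → side 4 (new)  [load 16/21]
  15 → side 5 (new)  [load 15/21]
  15 → side 6 (new)  [load 15/21]
  13 → side 7 (new)  [load 13/21]
  10 → side 8 (new)  [load 10/21]
  9 → side 8  [load 19/21]
  9 → side 9 (new)  [load 9/21]
  8 → side 7  [load 21/21]
  5 → side 4  [load 21/21]
9 tape sides opened.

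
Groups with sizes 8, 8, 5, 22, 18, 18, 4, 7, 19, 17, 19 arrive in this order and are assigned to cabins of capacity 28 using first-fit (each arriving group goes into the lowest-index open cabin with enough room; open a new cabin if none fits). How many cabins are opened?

  8 → cabin 1 (new)  [load 8/28]
  8 → cabin 1  [load 16/28]
  5 → cabin 1  [load 21/28]
  22 → cabin 2 (new)  [load 22/28]
  18 → cabin 3 (new)  [load 18/28]
  18 → cabin 4 (new)  [load 18/28]
  4 → cabin 1  [load 25/28]
  7 → cabin 3  [load 25/28]
  19 → cabin 5 (new)  [load 19/28]
  17 → cabin 6 (new)  [load 17/28]
  19 → cabin 7 (new)  [load 19/28]
7 cabins opened.

7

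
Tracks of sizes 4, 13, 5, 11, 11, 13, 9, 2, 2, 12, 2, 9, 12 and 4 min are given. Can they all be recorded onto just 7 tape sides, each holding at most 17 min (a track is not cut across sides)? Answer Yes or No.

No

Total = 109 min; ⌈109/17⌉ = 7.
8 tracks each exceed half the capacity and cannot share a side, forcing at least 8 tape sides.
At least 8 tape sides are required, but only 7 are allowed.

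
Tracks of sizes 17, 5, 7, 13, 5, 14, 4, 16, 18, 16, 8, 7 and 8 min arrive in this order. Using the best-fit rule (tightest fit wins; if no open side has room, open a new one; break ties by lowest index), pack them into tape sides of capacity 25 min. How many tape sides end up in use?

  17 → side 1 (new)  [load 17/25]
  5 → side 1  [load 22/25]
  7 → side 2 (new)  [load 7/25]
  13 → side 2  [load 20/25]
  5 → side 2  [load 25/25]
  14 → side 3 (new)  [load 14/25]
  4 → side 3  [load 18/25]
  16 → side 4 (new)  [load 16/25]
  18 → side 5 (new)  [load 18/25]
  16 → side 6 (new)  [load 16/25]
  8 → side 4  [load 24/25]
  7 → side 3  [load 25/25]
  8 → side 6  [load 24/25]
6 tape sides opened.

6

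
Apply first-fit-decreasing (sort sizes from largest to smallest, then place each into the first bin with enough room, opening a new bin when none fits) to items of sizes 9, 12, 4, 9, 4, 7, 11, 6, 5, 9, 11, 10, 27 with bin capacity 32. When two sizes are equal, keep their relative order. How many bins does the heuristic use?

4

Sorted descending: 27, 12, 11, 11, 10, 9, 9, 9, 7, 6, 5, 4, 4.
  27 → bin 1 (new)  [load 27/32]
  12 → bin 2 (new)  [load 12/32]
  11 → bin 2  [load 23/32]
  11 → bin 3 (new)  [load 11/32]
  10 → bin 3  [load 21/32]
  9 → bin 2  [load 32/32]
  9 → bin 3  [load 30/32]
  9 → bin 4 (new)  [load 9/32]
  7 → bin 4  [load 16/32]
  6 → bin 4  [load 22/32]
  5 → bin 1  [load 32/32]
  4 → bin 4  [load 26/32]
  4 → bin 4  [load 30/32]
4 bins opened.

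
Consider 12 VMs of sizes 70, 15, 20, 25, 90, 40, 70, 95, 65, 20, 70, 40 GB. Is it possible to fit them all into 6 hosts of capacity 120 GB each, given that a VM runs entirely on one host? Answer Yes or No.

A valid assignment using 6 hosts:
  host 1: 95 + 25 = 120
  host 2: 90 + 20 = 110
  host 3: 70 + 40 = 110
  host 4: 70 + 40 = 110
  host 5: 70 + 20 + 15 = 105
  host 6: 65 = 65
Every load is within 120 GB, so 6 hosts suffice.

Yes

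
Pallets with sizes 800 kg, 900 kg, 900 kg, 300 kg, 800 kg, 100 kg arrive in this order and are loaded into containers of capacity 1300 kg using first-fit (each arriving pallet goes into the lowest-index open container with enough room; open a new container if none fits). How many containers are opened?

4

  800 → container 1 (new)  [load 800/1300]
  900 → container 2 (new)  [load 900/1300]
  900 → container 3 (new)  [load 900/1300]
  300 → container 1  [load 1100/1300]
  800 → container 4 (new)  [load 800/1300]
  100 → container 1  [load 1200/1300]
4 containers opened.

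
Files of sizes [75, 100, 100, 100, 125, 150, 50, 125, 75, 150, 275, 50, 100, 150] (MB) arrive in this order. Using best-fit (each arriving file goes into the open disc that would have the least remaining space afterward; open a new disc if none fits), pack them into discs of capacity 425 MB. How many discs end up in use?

4

  75 → disc 1 (new)  [load 75/425]
  100 → disc 1  [load 175/425]
  100 → disc 1  [load 275/425]
  100 → disc 1  [load 375/425]
  125 → disc 2 (new)  [load 125/425]
  150 → disc 2  [load 275/425]
  50 → disc 1  [load 425/425]
  125 → disc 2  [load 400/425]
  75 → disc 3 (new)  [load 75/425]
  150 → disc 3  [load 225/425]
  275 → disc 4 (new)  [load 275/425]
  50 → disc 4  [load 325/425]
  100 → disc 4  [load 425/425]
  150 → disc 3  [load 375/425]
4 discs opened.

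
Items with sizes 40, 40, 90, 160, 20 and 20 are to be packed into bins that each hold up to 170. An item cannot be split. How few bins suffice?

Total = 160 + 90 + 40 + 40 + 20 + 20 = 370.
Lower bound: ⌈370/170⌉ = 3 bins.
A packing using 3 bins:
  bin 1: 160 = 160
  bin 2: 90 + 40 + 40 = 170
  bin 3: 20 + 20 = 40
This matches the lower bound, so 3 is optimal.

3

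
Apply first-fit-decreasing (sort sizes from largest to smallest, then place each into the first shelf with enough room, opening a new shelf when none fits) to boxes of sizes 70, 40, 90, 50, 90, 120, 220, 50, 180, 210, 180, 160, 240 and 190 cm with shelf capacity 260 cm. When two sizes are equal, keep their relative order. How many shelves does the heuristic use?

Sorted descending: 240, 220, 210, 190, 180, 180, 160, 120, 90, 90, 70, 50, 50, 40.
  240 → shelf 1 (new)  [load 240/260]
  220 → shelf 2 (new)  [load 220/260]
  210 → shelf 3 (new)  [load 210/260]
  190 → shelf 4 (new)  [load 190/260]
  180 → shelf 5 (new)  [load 180/260]
  180 → shelf 6 (new)  [load 180/260]
  160 → shelf 7 (new)  [load 160/260]
  120 → shelf 8 (new)  [load 120/260]
  90 → shelf 7  [load 250/260]
  90 → shelf 8  [load 210/260]
  70 → shelf 4  [load 260/260]
  50 → shelf 3  [load 260/260]
  50 → shelf 5  [load 230/260]
  40 → shelf 2  [load 260/260]
8 shelves opened.

8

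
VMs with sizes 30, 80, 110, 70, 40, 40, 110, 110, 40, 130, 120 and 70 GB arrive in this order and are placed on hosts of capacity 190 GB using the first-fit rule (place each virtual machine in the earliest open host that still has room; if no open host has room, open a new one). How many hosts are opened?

6

  30 → host 1 (new)  [load 30/190]
  80 → host 1  [load 110/190]
  110 → host 2 (new)  [load 110/190]
  70 → host 1  [load 180/190]
  40 → host 2  [load 150/190]
  40 → host 2  [load 190/190]
  110 → host 3 (new)  [load 110/190]
  110 → host 4 (new)  [load 110/190]
  40 → host 3  [load 150/190]
  130 → host 5 (new)  [load 130/190]
  120 → host 6 (new)  [load 120/190]
  70 → host 4  [load 180/190]
6 hosts opened.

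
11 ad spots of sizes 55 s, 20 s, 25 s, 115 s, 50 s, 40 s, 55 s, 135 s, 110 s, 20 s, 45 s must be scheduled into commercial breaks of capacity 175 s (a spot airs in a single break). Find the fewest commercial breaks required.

Total = 135 + 115 + 110 + 55 + 55 + 50 + 45 + 40 + 25 + 20 + 20 = 670 s.
Lower bound: ⌈670/175⌉ = 4 commercial breaks.
A packing using 4 commercial breaks:
  break 1: 135 + 40 = 175
  break 2: 115 + 55 = 170
  break 3: 110 + 55 = 165
  break 4: 50 + 45 + 25 + 20 + 20 = 160
This matches the lower bound, so 4 is optimal.

4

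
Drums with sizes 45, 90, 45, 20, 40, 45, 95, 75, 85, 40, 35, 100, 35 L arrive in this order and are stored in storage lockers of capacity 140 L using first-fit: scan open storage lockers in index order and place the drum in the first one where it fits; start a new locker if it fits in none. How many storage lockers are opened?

6

  45 → locker 1 (new)  [load 45/140]
  90 → locker 1  [load 135/140]
  45 → locker 2 (new)  [load 45/140]
  20 → locker 2  [load 65/140]
  40 → locker 2  [load 105/140]
  45 → locker 3 (new)  [load 45/140]
  95 → locker 3  [load 140/140]
  75 → locker 4 (new)  [load 75/140]
  85 → locker 5 (new)  [load 85/140]
  40 → locker 4  [load 115/140]
  35 → locker 2  [load 140/140]
  100 → locker 6 (new)  [load 100/140]
  35 → locker 5  [load 120/140]
6 storage lockers opened.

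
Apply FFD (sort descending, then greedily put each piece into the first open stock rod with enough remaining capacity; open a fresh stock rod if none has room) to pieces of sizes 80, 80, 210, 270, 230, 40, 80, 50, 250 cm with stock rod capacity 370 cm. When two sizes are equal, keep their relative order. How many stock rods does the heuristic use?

Sorted descending: 270, 250, 230, 210, 80, 80, 80, 50, 40.
  270 → stock rod 1 (new)  [load 270/370]
  250 → stock rod 2 (new)  [load 250/370]
  230 → stock rod 3 (new)  [load 230/370]
  210 → stock rod 4 (new)  [load 210/370]
  80 → stock rod 1  [load 350/370]
  80 → stock rod 2  [load 330/370]
  80 → stock rod 3  [load 310/370]
  50 → stock rod 3  [load 360/370]
  40 → stock rod 2  [load 370/370]
4 stock rods opened.

4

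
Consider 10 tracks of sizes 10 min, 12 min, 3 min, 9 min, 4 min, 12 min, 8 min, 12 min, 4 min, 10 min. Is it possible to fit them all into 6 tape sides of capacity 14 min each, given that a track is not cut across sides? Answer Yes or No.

Total = 84 min; ⌈84/14⌉ = 6.
7 tracks each exceed half the capacity and cannot share a side, forcing at least 7 tape sides.
At least 7 tape sides are required, but only 6 are allowed.

No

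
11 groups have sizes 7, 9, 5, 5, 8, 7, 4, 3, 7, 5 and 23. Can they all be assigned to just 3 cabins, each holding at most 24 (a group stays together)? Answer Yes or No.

No

Total = 83; ⌈83/24⌉ = 4.
At least 4 cabins are required, but only 3 are allowed.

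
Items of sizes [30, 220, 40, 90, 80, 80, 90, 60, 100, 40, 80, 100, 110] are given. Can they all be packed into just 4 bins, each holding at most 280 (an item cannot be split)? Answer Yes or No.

A valid assignment using 4 bins:
  bin 1: 220 + 60 = 280
  bin 2: 110 + 100 + 40 + 30 = 280
  bin 3: 100 + 90 + 90 = 280
  bin 4: 80 + 80 + 80 + 40 = 280
Every load is within 280, so 4 bins suffice.

Yes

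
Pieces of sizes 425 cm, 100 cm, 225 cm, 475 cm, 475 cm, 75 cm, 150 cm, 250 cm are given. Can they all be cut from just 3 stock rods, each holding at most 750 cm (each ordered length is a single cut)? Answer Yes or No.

Yes

A valid assignment using 3 stock rods:
  stock rod 1: 475 + 250 = 725
  stock rod 2: 475 + 225 = 700
  stock rod 3: 425 + 150 + 100 + 75 = 750
Every load is within 750 cm, so 3 stock rods suffice.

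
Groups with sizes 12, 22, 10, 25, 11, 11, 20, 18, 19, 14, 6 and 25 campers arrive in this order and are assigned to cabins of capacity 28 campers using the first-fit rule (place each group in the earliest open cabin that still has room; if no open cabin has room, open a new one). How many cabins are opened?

9

  12 → cabin 1 (new)  [load 12/28]
  22 → cabin 2 (new)  [load 22/28]
  10 → cabin 1  [load 22/28]
  25 → cabin 3 (new)  [load 25/28]
  11 → cabin 4 (new)  [load 11/28]
  11 → cabin 4  [load 22/28]
  20 → cabin 5 (new)  [load 20/28]
  18 → cabin 6 (new)  [load 18/28]
  19 → cabin 7 (new)  [load 19/28]
  14 → cabin 8 (new)  [load 14/28]
  6 → cabin 1  [load 28/28]
  25 → cabin 9 (new)  [load 25/28]
9 cabins opened.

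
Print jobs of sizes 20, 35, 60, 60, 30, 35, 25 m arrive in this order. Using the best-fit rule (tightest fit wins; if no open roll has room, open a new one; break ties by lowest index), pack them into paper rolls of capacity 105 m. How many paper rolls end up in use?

  20 → roll 1 (new)  [load 20/105]
  35 → roll 1  [load 55/105]
  60 → roll 2 (new)  [load 60/105]
  60 → roll 3 (new)  [load 60/105]
  30 → roll 2  [load 90/105]
  35 → roll 3  [load 95/105]
  25 → roll 1  [load 80/105]
3 paper rolls opened.

3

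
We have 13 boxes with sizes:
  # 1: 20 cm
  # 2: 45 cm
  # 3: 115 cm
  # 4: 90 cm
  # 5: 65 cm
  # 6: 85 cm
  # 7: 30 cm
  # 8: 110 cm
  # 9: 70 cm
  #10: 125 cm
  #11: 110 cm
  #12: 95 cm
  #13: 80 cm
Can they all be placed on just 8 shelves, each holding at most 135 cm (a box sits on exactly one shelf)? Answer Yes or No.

Total = 1040 cm; ⌈1040/135⌉ = 8.
9 boxes each exceed half the capacity and cannot share a shelf, forcing at least 9 shelves.
At least 9 shelves are required, but only 8 are allowed.

No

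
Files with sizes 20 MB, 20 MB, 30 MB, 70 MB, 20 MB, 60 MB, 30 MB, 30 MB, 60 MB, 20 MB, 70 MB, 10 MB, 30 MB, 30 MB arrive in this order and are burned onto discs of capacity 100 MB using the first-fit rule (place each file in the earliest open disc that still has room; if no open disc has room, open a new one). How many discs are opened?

6

  20 → disc 1 (new)  [load 20/100]
  20 → disc 1  [load 40/100]
  30 → disc 1  [load 70/100]
  70 → disc 2 (new)  [load 70/100]
  20 → disc 1  [load 90/100]
  60 → disc 3 (new)  [load 60/100]
  30 → disc 2  [load 100/100]
  30 → disc 3  [load 90/100]
  60 → disc 4 (new)  [load 60/100]
  20 → disc 4  [load 80/100]
  70 → disc 5 (new)  [load 70/100]
  10 → disc 1  [load 100/100]
  30 → disc 5  [load 100/100]
  30 → disc 6 (new)  [load 30/100]
6 discs opened.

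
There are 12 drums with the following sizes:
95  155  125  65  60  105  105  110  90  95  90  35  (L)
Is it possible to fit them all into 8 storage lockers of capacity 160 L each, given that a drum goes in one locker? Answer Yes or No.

No

Total = 1130 L; ⌈1130/160⌉ = 8.
9 drums each exceed half the capacity and cannot share a locker, forcing at least 9 storage lockers.
At least 9 storage lockers are required, but only 8 are allowed.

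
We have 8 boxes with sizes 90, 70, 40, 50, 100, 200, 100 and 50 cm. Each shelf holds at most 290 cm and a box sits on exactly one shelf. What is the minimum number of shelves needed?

Total = 200 + 100 + 100 + 90 + 70 + 50 + 50 + 40 = 700 cm.
Lower bound: ⌈700/290⌉ = 3 shelves.
A packing using 3 shelves:
  shelf 1: 200 + 90 = 290
  shelf 2: 100 + 100 + 70 = 270
  shelf 3: 50 + 50 + 40 = 140
This matches the lower bound, so 3 is optimal.

3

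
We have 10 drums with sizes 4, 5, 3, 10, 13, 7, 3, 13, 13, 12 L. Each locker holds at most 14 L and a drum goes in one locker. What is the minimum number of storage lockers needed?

Total = 13 + 13 + 13 + 12 + 10 + 7 + 5 + 4 + 3 + 3 = 83 L.
Lower bound: ⌈83/14⌉ = 6 storage lockers.
A packing using 7 storage lockers:
  locker 1: 13 = 13
  locker 2: 13 = 13
  locker 3: 13 = 13
  locker 4: 12 = 12
  locker 5: 10 + 4 = 14
  locker 6: 7 + 5 = 12
  locker 7: 3 + 3 = 6
No arrangement into 6 storage lockers stays within capacity, so 7 is optimal.

7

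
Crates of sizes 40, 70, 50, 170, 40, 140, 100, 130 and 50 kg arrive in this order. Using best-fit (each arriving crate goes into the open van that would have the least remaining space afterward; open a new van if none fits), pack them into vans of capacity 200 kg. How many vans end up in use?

  40 → van 1 (new)  [load 40/200]
  70 → van 1  [load 110/200]
  50 → van 1  [load 160/200]
  170 → van 2 (new)  [load 170/200]
  40 → van 1  [load 200/200]
  140 → van 3 (new)  [load 140/200]
  100 → van 4 (new)  [load 100/200]
  130 → van 5 (new)  [load 130/200]
  50 → van 3  [load 190/200]
5 vans opened.

5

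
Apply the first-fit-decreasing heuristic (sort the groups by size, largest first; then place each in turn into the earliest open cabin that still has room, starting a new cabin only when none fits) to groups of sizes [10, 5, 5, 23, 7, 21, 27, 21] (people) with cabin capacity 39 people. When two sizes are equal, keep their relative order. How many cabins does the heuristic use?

Sorted descending: 27, 23, 21, 21, 10, 7, 5, 5.
  27 → cabin 1 (new)  [load 27/39]
  23 → cabin 2 (new)  [load 23/39]
  21 → cabin 3 (new)  [load 21/39]
  21 → cabin 4 (new)  [load 21/39]
  10 → cabin 1  [load 37/39]
  7 → cabin 2  [load 30/39]
  5 → cabin 2  [load 35/39]
  5 → cabin 3  [load 26/39]
4 cabins opened.

4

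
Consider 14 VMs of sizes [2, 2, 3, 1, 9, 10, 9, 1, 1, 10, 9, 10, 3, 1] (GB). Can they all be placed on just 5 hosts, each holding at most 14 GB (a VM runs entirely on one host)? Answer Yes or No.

No

Total = 71 GB; ⌈71/14⌉ = 6.
At least 6 hosts are required, but only 5 are allowed.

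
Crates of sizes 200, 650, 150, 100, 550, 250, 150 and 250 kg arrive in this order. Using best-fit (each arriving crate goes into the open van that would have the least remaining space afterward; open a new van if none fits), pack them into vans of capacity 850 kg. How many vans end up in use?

  200 → van 1 (new)  [load 200/850]
  650 → van 1  [load 850/850]
  150 → van 2 (new)  [load 150/850]
  100 → van 2  [load 250/850]
  550 → van 2  [load 800/850]
  250 → van 3 (new)  [load 250/850]
  150 → van 3  [load 400/850]
  250 → van 3  [load 650/850]
3 vans opened.

3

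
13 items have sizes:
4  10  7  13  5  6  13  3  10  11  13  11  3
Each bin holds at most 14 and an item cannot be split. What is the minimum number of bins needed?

Total = 13 + 13 + 13 + 11 + 11 + 10 + 10 + 7 + 6 + 5 + 4 + 3 + 3 = 109.
Lower bound: ⌈109/14⌉ = 8 bins.
A packing using 9 bins:
  bin 1: 13 = 13
  bin 2: 13 = 13
  bin 3: 13 = 13
  bin 4: 11 + 3 = 14
  bin 5: 11 + 3 = 14
  bin 6: 10 + 4 = 14
  bin 7: 10 = 10
  bin 8: 7 + 6 = 13
  bin 9: 5 = 5
No arrangement into 8 bins stays within capacity, so 9 is optimal.

9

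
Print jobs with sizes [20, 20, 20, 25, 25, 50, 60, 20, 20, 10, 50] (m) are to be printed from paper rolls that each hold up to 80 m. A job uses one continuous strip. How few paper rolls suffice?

Total = 60 + 50 + 50 + 25 + 25 + 20 + 20 + 20 + 20 + 20 + 10 = 320 m.
Lower bound: ⌈320/80⌉ = 4 paper rolls.
A packing using 5 paper rolls:
  roll 1: 60 + 20 = 80
  roll 2: 50 + 25 = 75
  roll 3: 50 + 25 = 75
  roll 4: 20 + 20 + 20 + 20 = 80
  roll 5: 10 = 10
No arrangement into 4 paper rolls stays within capacity, so 5 is optimal.

5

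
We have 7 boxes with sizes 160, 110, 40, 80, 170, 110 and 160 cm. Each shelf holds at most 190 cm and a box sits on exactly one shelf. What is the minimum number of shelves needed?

5

Total = 170 + 160 + 160 + 110 + 110 + 80 + 40 = 830 cm.
Lower bound: ⌈830/190⌉ = 5 shelves.
A packing using 5 shelves:
  shelf 1: 170 = 170
  shelf 2: 160 = 160
  shelf 3: 160 = 160
  shelf 4: 110 + 80 = 190
  shelf 5: 110 + 40 = 150
This matches the lower bound, so 5 is optimal.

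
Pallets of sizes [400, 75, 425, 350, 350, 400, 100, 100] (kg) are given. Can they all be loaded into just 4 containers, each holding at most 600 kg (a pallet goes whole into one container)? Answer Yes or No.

Total = 2200 kg; ⌈2200/600⌉ = 4.
5 pallets each exceed half the capacity and cannot share a container, forcing at least 5 containers.
At least 5 containers are required, but only 4 are allowed.

No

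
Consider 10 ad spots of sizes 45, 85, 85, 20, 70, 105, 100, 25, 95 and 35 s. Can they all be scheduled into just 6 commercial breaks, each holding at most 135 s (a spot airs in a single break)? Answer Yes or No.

Yes

A valid assignment using 6 commercial breaks:
  break 1: 105 + 25 = 130
  break 2: 100 + 35 = 135
  break 3: 95 + 20 = 115
  break 4: 85 + 45 = 130
  break 5: 85 = 85
  break 6: 70 = 70
Every load is within 135 s, so 6 commercial breaks suffice.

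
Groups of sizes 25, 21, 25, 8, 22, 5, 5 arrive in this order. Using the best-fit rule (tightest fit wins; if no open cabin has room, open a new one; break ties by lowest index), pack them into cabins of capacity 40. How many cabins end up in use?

  25 → cabin 1 (new)  [load 25/40]
  21 → cabin 2 (new)  [load 21/40]
  25 → cabin 3 (new)  [load 25/40]
  8 → cabin 1  [load 33/40]
  22 → cabin 4 (new)  [load 22/40]
  5 → cabin 1  [load 38/40]
  5 → cabin 3  [load 30/40]
4 cabins opened.

4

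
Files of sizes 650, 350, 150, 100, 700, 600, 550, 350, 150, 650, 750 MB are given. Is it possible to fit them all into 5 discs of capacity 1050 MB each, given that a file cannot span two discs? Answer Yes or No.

Total = 5000 MB; ⌈5000/1050⌉ = 5.
6 files each exceed half the capacity and cannot share a disc, forcing at least 6 discs.
At least 6 discs are required, but only 5 are allowed.

No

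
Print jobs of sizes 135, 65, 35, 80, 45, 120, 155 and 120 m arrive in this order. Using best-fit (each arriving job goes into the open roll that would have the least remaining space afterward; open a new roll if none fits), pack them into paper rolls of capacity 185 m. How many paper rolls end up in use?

  135 → roll 1 (new)  [load 135/185]
  65 → roll 2 (new)  [load 65/185]
  35 → roll 1  [load 170/185]
  80 → roll 2  [load 145/185]
  45 → roll 3 (new)  [load 45/185]
  120 → roll 3  [load 165/185]
  155 → roll 4 (new)  [load 155/185]
  120 → roll 5 (new)  [load 120/185]
5 paper rolls opened.

5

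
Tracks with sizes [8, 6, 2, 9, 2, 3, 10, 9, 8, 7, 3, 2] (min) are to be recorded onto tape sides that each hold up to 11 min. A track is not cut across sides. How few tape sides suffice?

Total = 10 + 9 + 9 + 8 + 8 + 7 + 6 + 3 + 3 + 2 + 2 + 2 = 69 min.
Lower bound: ⌈69/11⌉ = 7 tape sides.
A packing using 7 tape sides:
  side 1: 10 = 10
  side 2: 9 + 2 = 11
  side 3: 9 + 2 = 11
  side 4: 8 + 3 = 11
  side 5: 8 + 3 = 11
  side 6: 7 + 2 = 9
  side 7: 6 = 6
This matches the lower bound, so 7 is optimal.

7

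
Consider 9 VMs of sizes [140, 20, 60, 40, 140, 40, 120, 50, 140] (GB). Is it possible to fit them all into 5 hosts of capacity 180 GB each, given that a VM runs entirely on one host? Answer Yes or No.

A valid assignment using 5 hosts:
  host 1: 140 + 40 = 180
  host 2: 140 + 40 = 180
  host 3: 140 + 20 = 160
  host 4: 120 + 60 = 180
  host 5: 50 = 50
Every load is within 180 GB, so 5 hosts suffice.

Yes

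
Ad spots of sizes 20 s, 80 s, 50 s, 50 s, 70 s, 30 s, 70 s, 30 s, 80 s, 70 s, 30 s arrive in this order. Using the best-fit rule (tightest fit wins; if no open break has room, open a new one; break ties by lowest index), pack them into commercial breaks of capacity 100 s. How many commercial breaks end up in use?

  20 → break 1 (new)  [load 20/100]
  80 → break 1  [load 100/100]
  50 → break 2 (new)  [load 50/100]
  50 → break 2  [load 100/100]
  70 → break 3 (new)  [load 70/100]
  30 → break 3  [load 100/100]
  70 → break 4 (new)  [load 70/100]
  30 → break 4  [load 100/100]
  80 → break 5 (new)  [load 80/100]
  70 → break 6 (new)  [load 70/100]
  30 → break 6  [load 100/100]
6 commercial breaks opened.

6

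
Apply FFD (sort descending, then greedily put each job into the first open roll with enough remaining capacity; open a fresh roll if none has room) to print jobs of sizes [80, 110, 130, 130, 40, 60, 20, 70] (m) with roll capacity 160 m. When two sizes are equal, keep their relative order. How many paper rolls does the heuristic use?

5

Sorted descending: 130, 130, 110, 80, 70, 60, 40, 20.
  130 → roll 1 (new)  [load 130/160]
  130 → roll 2 (new)  [load 130/160]
  110 → roll 3 (new)  [load 110/160]
  80 → roll 4 (new)  [load 80/160]
  70 → roll 4  [load 150/160]
  60 → roll 5 (new)  [load 60/160]
  40 → roll 3  [load 150/160]
  20 → roll 1  [load 150/160]
5 paper rolls opened.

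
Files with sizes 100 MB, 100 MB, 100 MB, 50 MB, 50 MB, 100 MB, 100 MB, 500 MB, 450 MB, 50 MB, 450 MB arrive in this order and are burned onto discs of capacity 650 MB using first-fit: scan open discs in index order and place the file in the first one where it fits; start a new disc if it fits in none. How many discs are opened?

  100 → disc 1 (new)  [load 100/650]
  100 → disc 1  [load 200/650]
  100 → disc 1  [load 300/650]
  50 → disc 1  [load 350/650]
  50 → disc 1  [load 400/650]
  100 → disc 1  [load 500/650]
  100 → disc 1  [load 600/650]
  500 → disc 2 (new)  [load 500/650]
  450 → disc 3 (new)  [load 450/650]
  50 → disc 1  [load 650/650]
  450 → disc 4 (new)  [load 450/650]
4 discs opened.

4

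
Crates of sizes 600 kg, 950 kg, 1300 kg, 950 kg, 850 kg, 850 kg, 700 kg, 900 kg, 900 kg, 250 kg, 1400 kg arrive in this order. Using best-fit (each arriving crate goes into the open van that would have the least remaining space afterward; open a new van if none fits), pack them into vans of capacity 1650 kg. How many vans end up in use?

8

  600 → van 1 (new)  [load 600/1650]
  950 → van 1  [load 1550/1650]
  1300 → van 2 (new)  [load 1300/1650]
  950 → van 3 (new)  [load 950/1650]
  850 → van 4 (new)  [load 850/1650]
  850 → van 5 (new)  [load 850/1650]
  700 → van 3  [load 1650/1650]
  900 → van 6 (new)  [load 900/1650]
  900 → van 7 (new)  [load 900/1650]
  250 → van 2  [load 1550/1650]
  1400 → van 8 (new)  [load 1400/1650]
8 vans opened.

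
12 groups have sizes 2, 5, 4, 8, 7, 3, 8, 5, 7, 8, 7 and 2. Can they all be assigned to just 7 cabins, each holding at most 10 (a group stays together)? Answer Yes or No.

Total = 66; ⌈66/10⌉ = 7.
The bound of 7 does not rule out 7, but exhaustive search shows no assignment into 7 cabins of capacity 10 exists — the minimum is 8.

No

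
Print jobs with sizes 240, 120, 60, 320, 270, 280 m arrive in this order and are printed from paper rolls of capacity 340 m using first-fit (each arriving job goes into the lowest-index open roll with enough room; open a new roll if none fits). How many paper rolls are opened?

5

  240 → roll 1 (new)  [load 240/340]
  120 → roll 2 (new)  [load 120/340]
  60 → roll 1  [load 300/340]
  320 → roll 3 (new)  [load 320/340]
  270 → roll 4 (new)  [load 270/340]
  280 → roll 5 (new)  [load 280/340]
5 paper rolls opened.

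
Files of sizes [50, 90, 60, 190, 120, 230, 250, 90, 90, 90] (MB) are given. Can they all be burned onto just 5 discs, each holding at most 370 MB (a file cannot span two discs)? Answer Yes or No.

A valid assignment using 4 discs:
  disc 1: 250 + 120 = 370
  disc 2: 230 + 90 + 50 = 370
  disc 3: 190 + 90 + 90 = 370
  disc 4: 90 + 60 = 150
That uses only 4 ≤ 5, so 5 discs are enough.

Yes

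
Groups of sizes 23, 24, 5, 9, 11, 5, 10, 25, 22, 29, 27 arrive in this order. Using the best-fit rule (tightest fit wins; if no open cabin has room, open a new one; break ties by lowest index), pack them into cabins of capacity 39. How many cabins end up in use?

6

  23 → cabin 1 (new)  [load 23/39]
  24 → cabin 2 (new)  [load 24/39]
  5 → cabin 2  [load 29/39]
  9 → cabin 2  [load 38/39]
  11 → cabin 1  [load 34/39]
  5 → cabin 1  [load 39/39]
  10 → cabin 3 (new)  [load 10/39]
  25 → cabin 3  [load 35/39]
  22 → cabin 4 (new)  [load 22/39]
  29 → cabin 5 (new)  [load 29/39]
  27 → cabin 6 (new)  [load 27/39]
6 cabins opened.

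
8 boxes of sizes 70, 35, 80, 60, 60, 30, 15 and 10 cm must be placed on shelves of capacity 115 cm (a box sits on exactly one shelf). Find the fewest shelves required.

4

Total = 80 + 70 + 60 + 60 + 35 + 30 + 15 + 10 = 360 cm.
Lower bound: ⌈360/115⌉ = 4 shelves.
A packing using 4 shelves:
  shelf 1: 80 + 35 = 115
  shelf 2: 70 + 30 + 15 = 115
  shelf 3: 60 + 10 = 70
  shelf 4: 60 = 60
This matches the lower bound, so 4 is optimal.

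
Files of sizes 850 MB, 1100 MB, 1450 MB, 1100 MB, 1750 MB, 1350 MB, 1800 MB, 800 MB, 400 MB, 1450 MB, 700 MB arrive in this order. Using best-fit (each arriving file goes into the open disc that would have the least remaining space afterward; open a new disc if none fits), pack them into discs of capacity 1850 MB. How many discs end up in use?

  850 → disc 1 (new)  [load 850/1850]
  1100 → disc 2 (new)  [load 1100/1850]
  1450 → disc 3 (new)  [load 1450/1850]
  1100 → disc 4 (new)  [load 1100/1850]
  1750 → disc 5 (new)  [load 1750/1850]
  1350 → disc 6 (new)  [load 1350/1850]
  1800 → disc 7 (new)  [load 1800/1850]
  800 → disc 1  [load 1650/1850]
  400 → disc 3  [load 1850/1850]
  1450 → disc 8 (new)  [load 1450/1850]
  700 → disc 2  [load 1800/1850]
8 discs opened.

8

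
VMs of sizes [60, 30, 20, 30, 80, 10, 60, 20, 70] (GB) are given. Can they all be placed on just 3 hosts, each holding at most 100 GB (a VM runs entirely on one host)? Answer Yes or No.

Total = 380 GB; ⌈380/100⌉ = 4.
At least 4 hosts are required, but only 3 are allowed.

No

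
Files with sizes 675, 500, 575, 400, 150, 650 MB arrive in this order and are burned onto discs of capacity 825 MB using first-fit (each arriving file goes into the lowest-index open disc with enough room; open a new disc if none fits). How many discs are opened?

  675 → disc 1 (new)  [load 675/825]
  500 → disc 2 (new)  [load 500/825]
  575 → disc 3 (new)  [load 575/825]
  400 → disc 4 (new)  [load 400/825]
  150 → disc 1  [load 825/825]
  650 → disc 5 (new)  [load 650/825]
5 discs opened.

5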